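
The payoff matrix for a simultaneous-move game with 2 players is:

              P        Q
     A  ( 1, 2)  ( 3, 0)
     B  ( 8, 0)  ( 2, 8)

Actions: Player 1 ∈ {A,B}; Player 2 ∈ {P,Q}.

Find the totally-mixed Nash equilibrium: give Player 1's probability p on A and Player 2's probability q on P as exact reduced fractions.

P1 indiff ⇒ q·1+(1-q)·3 = q·8+(1-q)·2 ⇒ q(-7) = (1-q)(-1) ⇒ q = 1/8
P2 indiff ⇒ p·2+(1-p)·0 = p·0+(1-p)·8 ⇒ p(2) = (1-p)(8) ⇒ p = 4/5

P1 mixes 4/5 on A; P2 mixes 1/8 on P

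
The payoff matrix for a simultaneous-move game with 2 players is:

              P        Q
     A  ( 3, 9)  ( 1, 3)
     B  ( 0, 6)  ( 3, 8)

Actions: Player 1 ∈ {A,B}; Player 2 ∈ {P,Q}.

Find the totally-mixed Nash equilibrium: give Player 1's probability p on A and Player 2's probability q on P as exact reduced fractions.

(p,q) = (1/4, 2/5)

P1 indiff ⇒ q·3+(1-q)·1 = q·0+(1-q)·3 ⇒ q(3) = (1-q)(2) ⇒ q = 2/5
P2 indiff ⇒ p·9+(1-p)·6 = p·3+(1-p)·8 ⇒ p(6) = (1-p)(2) ⇒ p = 1/4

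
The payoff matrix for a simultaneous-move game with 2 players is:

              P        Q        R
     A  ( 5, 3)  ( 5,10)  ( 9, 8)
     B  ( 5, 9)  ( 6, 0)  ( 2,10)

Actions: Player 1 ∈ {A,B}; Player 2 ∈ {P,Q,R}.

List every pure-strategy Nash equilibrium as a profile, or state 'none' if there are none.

PSNE: ∅

(A,P): not NE [P2→Q gives 10>3]
(A,Q): not NE [P1→B gives 6>5]
(A,R): not NE [P2→Q gives 10>8]
(B,P): not NE [P2→R gives 10>9]
(B,Q): not NE [P2→R gives 10>0]
(B,R): not NE [P1→A gives 9>2]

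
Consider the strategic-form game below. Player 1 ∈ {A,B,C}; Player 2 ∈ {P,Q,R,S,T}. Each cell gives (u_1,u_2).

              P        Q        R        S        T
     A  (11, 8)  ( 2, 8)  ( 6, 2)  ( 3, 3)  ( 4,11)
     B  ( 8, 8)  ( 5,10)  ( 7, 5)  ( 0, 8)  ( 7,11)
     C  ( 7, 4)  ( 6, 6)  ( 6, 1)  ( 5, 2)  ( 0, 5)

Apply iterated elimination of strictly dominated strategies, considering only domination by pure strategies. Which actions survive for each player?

P2 drop P (T beats it: A:11>8 B:11>8 C:5>4)
P2 drop R (Q beats it: A:8>2 B:10>5 C:6>1)
P2 drop S (Q beats it: A:8>3 B:10>8 C:6>2)
P1 drop A (B beats it: Q:5>2 T:7>4)
P1→{B,C} P2→{Q,T}

Remaining: P1:{B,C} P2:{Q,T}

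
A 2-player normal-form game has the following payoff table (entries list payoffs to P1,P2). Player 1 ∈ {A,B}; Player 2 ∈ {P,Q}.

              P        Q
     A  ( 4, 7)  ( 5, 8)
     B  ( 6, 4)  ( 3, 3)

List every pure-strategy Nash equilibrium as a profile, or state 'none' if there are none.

(A,P): not NE [P1→B gives 6>4; P2→Q gives 8>7]
(A,Q): NE
(B,P): NE
(B,Q): not NE [P1→A gives 5>3; P2→P gives 4>3]

PSNE = {(A,Q), (B,P)}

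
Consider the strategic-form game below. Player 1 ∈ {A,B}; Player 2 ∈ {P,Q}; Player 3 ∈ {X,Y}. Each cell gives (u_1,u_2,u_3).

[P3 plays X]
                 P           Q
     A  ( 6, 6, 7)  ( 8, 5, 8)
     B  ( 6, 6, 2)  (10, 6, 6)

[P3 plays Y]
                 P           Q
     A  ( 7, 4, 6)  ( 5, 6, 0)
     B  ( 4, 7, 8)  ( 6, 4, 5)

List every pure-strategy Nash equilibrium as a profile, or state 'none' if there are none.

(A,P,X): NE
(A,P,Y): not NE [P2→Q gives 6>4; P3→X gives 7>6]
(A,Q,X): not NE [P1→B gives 10>8; P2→P gives 6>5]
(A,Q,Y): not NE [P1→B gives 6>5; P3→X gives 8>0]
(B,P,X): not NE [P3→Y gives 8>2]
(B,P,Y): not NE [P1→A gives 7>4]
(B,Q,X): NE
(B,Q,Y): not NE [P2→P gives 7>4; P3→X gives 6>5]

PSNE = {(A,P,X), (B,Q,X)}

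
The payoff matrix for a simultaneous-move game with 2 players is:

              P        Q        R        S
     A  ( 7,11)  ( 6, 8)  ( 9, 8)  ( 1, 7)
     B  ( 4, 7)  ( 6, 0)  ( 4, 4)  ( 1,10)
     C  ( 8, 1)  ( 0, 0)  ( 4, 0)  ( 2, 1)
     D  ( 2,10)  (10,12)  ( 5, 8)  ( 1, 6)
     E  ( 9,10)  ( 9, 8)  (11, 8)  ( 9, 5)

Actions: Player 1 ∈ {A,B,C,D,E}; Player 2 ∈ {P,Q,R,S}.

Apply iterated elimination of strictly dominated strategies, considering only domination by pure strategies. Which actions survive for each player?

P1 drop A (E beats it: P:9>7 Q:9>6 R:11>9 S:9>1)
P1 drop B (E beats it: P:9>4 Q:9>6 R:11>4 S:9>1)
P1 drop C (E beats it: P:9>8 Q:9>0 R:11>4 S:9>2)
P2 drop R (P beats it: D:10>8 E:10>8)
P2 drop S (P beats it: D:10>6 E:10>5)
P1→{D,E} P2→{P,Q}

Remaining: P1:{D,E} P2:{P,Q}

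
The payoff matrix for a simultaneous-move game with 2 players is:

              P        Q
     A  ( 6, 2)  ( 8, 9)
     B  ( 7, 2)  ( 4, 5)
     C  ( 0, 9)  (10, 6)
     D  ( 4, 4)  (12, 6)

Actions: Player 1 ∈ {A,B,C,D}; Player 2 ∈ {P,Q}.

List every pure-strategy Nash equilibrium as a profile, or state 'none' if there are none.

Nash profiles: (D,Q)

(A,P): not NE [P1→B gives 7>6; P2→Q gives 9>2]
(A,Q): not NE [P1→D gives 12>8]
(B,P): not NE [P2→Q gives 5>2]
(B,Q): not NE [P1→D gives 12>4]
(C,P): not NE [P1→B gives 7>0]
(C,Q): not NE [P1→D gives 12>10; P2→P gives 9>6]
(D,P): not NE [P1→B gives 7>4; P2→Q gives 6>4]
(D,Q): NE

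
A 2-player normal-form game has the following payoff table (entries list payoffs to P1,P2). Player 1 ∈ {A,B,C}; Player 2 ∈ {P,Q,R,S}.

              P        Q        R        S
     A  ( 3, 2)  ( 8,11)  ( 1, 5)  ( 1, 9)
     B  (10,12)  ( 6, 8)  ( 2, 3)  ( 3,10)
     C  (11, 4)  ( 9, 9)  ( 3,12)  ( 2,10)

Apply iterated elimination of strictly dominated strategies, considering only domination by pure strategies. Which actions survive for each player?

Remaining: P1:{B,C} P2:{P,R,S}

P1 drop A (C beats it: P:11>3 Q:9>8 R:3>1 S:2>1)
P2 drop Q (S beats it: B:10>8 C:10>9)
P1→{B,C} P2→{P,R,S}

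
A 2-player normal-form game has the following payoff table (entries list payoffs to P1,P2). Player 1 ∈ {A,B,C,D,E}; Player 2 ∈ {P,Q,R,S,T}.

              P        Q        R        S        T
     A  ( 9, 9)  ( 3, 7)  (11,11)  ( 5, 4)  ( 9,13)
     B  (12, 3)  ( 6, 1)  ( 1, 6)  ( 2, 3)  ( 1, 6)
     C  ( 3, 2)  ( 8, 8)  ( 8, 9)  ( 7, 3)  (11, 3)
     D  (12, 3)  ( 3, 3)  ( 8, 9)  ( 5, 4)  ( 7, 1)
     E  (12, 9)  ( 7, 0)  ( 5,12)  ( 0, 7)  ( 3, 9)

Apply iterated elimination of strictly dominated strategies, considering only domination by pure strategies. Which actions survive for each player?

P2 drop P (R beats it: A:11>9 B:6>3 C:9>2 D:9>3 E:12>9)
P1 drop B (C beats it: Q:8>6 R:8>1 S:7>2 T:11>1)
P1 drop E (C beats it: Q:8>7 R:8>5 S:7>0 T:11>3)
P2 drop Q (R beats it: A:11>7 C:9>8 D:9>3)
P2 drop S (R beats it: A:11>4 C:9>3 D:9>4)
P1 drop D (A beats it: R:11>8 T:9>7)
P1→{A,C} P2→{R,T}

Remaining: P1:{A,C} P2:{R,T}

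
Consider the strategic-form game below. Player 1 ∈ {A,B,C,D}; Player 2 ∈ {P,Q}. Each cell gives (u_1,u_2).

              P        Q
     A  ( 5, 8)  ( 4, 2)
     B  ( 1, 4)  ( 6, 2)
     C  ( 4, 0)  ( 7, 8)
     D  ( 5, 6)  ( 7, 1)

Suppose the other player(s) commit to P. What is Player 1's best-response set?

u_1(A vs P) = 5
u_1(B vs P) = 1
u_1(C vs P) = 4
u_1(D vs P) = 5
max payoff 5 at {A,D}

P1 best: {A,D}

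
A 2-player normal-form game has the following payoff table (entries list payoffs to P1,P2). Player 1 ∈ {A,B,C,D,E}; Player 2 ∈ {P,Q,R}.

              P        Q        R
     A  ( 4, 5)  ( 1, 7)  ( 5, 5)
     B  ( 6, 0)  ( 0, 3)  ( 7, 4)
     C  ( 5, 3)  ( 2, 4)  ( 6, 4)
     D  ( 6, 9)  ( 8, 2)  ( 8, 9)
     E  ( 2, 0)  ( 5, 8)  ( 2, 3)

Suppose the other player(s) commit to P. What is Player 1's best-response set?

argmax u_1 = {B,D}

u_1(A vs P) = 4
u_1(B vs P) = 6
u_1(C vs P) = 5
u_1(D vs P) = 6
u_1(E vs P) = 2
max payoff 6 at {B,D}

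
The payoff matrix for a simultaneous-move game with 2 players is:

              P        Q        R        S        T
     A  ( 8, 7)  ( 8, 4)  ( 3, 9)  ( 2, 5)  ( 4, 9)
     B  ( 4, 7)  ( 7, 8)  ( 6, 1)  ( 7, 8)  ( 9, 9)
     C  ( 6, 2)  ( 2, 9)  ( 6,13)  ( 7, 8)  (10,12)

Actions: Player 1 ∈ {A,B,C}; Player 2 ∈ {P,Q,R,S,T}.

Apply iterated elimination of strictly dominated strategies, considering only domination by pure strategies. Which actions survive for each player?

Survivors P1:{B,C} P2:{R,T}

P2 drop P (T beats it: A:9>7 B:9>7 C:12>2)
P2 drop Q (T beats it: A:9>4 B:9>8 C:12>9)
P1 drop A (B beats it: R:6>3 S:7>2 T:9>4)
P2 drop S (T beats it: B:9>8 C:12>8)
P1→{B,C} P2→{R,T}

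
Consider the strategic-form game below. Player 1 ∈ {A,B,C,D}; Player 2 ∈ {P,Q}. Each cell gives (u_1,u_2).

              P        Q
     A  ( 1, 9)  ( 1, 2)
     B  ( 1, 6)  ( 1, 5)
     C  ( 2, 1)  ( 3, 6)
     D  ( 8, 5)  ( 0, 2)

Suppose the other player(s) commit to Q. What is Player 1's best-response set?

u_1(A vs Q) = 1
u_1(B vs Q) = 1
u_1(C vs Q) = 3
u_1(D vs Q) = 0
max payoff 3 at {C}

argmax u_1 = {C}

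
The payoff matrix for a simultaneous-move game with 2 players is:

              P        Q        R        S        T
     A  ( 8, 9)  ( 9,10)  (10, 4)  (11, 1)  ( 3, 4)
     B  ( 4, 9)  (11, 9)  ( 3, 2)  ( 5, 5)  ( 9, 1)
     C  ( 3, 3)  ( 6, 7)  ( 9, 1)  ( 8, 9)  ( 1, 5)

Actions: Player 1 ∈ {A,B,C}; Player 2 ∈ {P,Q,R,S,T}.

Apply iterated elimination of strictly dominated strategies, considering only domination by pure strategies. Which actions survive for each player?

IESDS → P1:{A,B} P2:{P,Q}

P1 drop C (A beats it: P:8>3 Q:9>6 R:10>9 S:11>8 T:3>1)
P2 drop R (P beats it: A:9>4 B:9>2)
P2 drop S (P beats it: A:9>1 B:9>5)
P2 drop T (P beats it: A:9>4 B:9>1)
P1→{A,B} P2→{P,Q}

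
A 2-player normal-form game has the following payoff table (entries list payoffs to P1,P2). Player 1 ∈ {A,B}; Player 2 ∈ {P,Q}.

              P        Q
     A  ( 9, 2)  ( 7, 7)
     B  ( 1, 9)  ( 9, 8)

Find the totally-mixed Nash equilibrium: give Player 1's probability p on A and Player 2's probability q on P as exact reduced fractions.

p=1/6, q=1/5

P1 indiff ⇒ q·9+(1-q)·7 = q·1+(1-q)·9 ⇒ q(8) = (1-q)(2) ⇒ q = 1/5
P2 indiff ⇒ p·2+(1-p)·9 = p·7+(1-p)·8 ⇒ p(-5) = (1-p)(-1) ⇒ p = 1/6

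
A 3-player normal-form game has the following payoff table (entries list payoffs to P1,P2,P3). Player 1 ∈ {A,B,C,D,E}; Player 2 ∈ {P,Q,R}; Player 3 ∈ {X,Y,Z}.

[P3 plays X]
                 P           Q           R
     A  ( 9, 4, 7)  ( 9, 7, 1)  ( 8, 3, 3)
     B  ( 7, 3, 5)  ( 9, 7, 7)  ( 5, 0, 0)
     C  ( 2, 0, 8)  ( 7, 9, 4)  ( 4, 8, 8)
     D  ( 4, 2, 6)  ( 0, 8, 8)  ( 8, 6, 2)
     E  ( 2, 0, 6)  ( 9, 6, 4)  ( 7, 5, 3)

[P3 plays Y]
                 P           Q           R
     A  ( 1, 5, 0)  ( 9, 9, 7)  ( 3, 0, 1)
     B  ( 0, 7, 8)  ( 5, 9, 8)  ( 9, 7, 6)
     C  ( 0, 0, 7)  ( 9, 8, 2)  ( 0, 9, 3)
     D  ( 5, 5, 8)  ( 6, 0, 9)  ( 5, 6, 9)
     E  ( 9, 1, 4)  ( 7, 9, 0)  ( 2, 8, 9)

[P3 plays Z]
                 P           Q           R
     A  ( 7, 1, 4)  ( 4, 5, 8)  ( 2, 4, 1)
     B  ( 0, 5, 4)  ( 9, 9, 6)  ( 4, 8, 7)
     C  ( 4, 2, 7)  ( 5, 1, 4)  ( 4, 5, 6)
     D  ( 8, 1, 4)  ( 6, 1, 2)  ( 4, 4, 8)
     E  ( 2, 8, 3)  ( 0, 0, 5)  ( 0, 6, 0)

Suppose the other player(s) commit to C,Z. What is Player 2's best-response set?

u_2(P vs C,Z) = 2
u_2(Q vs C,Z) = 1
u_2(R vs C,Z) = 5
max payoff 5 at {R}

BR_2 = {R}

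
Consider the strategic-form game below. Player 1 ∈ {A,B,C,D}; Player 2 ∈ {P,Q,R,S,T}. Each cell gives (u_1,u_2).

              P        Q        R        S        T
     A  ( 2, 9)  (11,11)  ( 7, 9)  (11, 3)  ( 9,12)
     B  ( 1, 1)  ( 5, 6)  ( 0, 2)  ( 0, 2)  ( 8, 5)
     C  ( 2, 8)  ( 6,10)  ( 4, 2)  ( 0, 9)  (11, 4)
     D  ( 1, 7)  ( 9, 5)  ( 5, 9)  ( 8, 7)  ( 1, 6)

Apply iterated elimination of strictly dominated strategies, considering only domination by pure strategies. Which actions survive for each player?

P1 drop B (A beats it: P:2>1 Q:11>5 R:7>0 S:11>0 T:9>8)
P1 drop D (A beats it: P:2>1 Q:11>9 R:7>5 S:11>8 T:9>1)
P2 drop P (Q beats it: A:11>9 C:10>8)
P2 drop R (Q beats it: A:11>9 C:10>2)
P2 drop S (Q beats it: A:11>3 C:10>9)
P1→{A,C} P2→{Q,T}

Remaining: P1:{A,C} P2:{Q,T}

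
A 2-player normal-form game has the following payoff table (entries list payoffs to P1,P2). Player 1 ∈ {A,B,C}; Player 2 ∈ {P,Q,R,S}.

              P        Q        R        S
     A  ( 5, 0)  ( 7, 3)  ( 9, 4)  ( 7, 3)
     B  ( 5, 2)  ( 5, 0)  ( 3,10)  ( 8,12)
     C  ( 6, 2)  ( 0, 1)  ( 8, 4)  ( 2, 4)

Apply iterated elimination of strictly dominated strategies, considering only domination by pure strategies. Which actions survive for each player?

P2 drop P (R beats it: A:4>0 B:10>2 C:4>2)
P1 drop C (A beats it: Q:7>0 R:9>8 S:7>2)
P2 drop Q (R beats it: A:4>3 B:10>0)
P1→{A,B} P2→{R,S}

Remaining: P1:{A,B} P2:{R,S}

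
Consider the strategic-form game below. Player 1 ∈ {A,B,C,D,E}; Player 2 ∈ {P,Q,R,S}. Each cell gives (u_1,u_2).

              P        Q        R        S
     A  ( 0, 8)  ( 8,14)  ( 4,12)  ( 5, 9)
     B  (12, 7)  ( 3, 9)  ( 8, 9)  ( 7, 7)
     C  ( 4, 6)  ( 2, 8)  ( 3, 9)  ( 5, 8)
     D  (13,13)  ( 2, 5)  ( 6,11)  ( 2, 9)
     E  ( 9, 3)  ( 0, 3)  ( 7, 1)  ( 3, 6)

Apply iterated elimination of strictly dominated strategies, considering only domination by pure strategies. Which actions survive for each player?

P1 drop C (B beats it: P:12>4 Q:3>2 R:8>3 S:7>5)
P1 drop E (B beats it: P:12>9 Q:3>0 R:8>7 S:7>3)
P2 drop S (R beats it: A:12>9 B:9>7 D:11>9)
P1→{A,B,D} P2→{P,Q,R}

Survivors P1:{A,B,D} P2:{P,Q,R}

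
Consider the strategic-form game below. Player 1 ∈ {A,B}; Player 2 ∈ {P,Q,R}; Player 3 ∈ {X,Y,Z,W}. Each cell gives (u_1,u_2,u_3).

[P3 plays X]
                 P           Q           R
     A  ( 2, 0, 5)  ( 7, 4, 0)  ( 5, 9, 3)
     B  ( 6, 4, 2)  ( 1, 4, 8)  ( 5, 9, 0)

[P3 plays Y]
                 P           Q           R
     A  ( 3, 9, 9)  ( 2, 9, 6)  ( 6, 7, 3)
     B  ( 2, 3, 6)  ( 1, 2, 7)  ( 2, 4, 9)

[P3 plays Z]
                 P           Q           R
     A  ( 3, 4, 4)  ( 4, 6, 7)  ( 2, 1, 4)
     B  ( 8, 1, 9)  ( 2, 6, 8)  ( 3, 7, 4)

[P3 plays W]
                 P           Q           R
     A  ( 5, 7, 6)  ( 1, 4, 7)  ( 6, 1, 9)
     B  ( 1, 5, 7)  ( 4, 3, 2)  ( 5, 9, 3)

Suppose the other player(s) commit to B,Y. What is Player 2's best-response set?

BR_2 = {R}

u_2(P vs B,Y) = 3
u_2(Q vs B,Y) = 2
u_2(R vs B,Y) = 4
max payoff 4 at {R}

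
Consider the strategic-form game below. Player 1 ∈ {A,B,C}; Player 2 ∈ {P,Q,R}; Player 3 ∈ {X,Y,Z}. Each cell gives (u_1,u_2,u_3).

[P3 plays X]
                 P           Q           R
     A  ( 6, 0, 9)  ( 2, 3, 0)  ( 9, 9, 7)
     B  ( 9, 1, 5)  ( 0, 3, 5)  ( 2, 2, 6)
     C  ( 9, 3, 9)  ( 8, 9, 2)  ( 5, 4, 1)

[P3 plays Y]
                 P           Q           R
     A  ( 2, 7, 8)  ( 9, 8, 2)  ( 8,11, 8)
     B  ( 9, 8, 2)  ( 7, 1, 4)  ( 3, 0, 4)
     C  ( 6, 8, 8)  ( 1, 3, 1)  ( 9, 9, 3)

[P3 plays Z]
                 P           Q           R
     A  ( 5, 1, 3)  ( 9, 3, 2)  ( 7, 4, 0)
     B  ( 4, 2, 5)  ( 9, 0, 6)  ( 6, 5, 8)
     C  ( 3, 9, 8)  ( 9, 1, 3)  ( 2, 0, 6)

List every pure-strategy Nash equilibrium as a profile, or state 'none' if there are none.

(A,P,X): not NE [P1→C gives 9>6; P2→R gives 9>0]
(A,P,Y): not NE [P1→B gives 9>2; P2→R gives 11>7; P3→X gives 9>8]
(A,P,Z): not NE [P2→R gives 4>1; P3→X gives 9>3]
(A,Q,X): not NE [P1→C gives 8>2; P2→R gives 9>3; P3→Z gives 2>0]
(A,Q,Y): not NE [P2→R gives 11>8]
(A,Q,Z): not NE [P2→R gives 4>3]
(A,R,X): not NE [P3→Y gives 8>7]
(A,R,Y): not NE [P1→C gives 9>8]
(A,R,Z): not NE [P3→Y gives 8>0]
(B,P,X): not NE [P2→Q gives 3>1]
(B,P,Y): not NE [P3→Z gives 5>2]
(B,P,Z): not NE [P1→A gives 5>4; P2→R gives 5>2]
(B,Q,X): not NE [P1→C gives 8>0; P3→Z gives 6>5]
(B,Q,Y): not NE [P1→A gives 9>7; P2→P gives 8>1; P3→Z gives 6>4]
(B,Q,Z): not NE [P2→R gives 5>0]
(B,R,X): not NE [P1→A gives 9>2; P2→Q gives 3>2; P3→Z gives 8>6]
(B,R,Y): not NE [P1→C gives 9>3; P2→P gives 8>0; P3→Z gives 8>4]
(B,R,Z): not NE [P1→A gives 7>6]
(C,P,X): not NE [P2→Q gives 9>3]
(C,P,Y): not NE [P1→B gives 9>6; P2→R gives 9>8; P3→X gives 9>8]
(C,P,Z): not NE [P1→A gives 5>3; P3→X gives 9>8]
(C,Q,X): not NE [P3→Z gives 3>2]
(C,Q,Y): not NE [P1→A gives 9>1; P2→R gives 9>3; P3→Z gives 3>1]
(C,Q,Z): not NE [P2→P gives 9>1]
(C,R,X): not NE [P1→A gives 9>5; P2→Q gives 9>4; P3→Z gives 6>1]
(C,R,Y): not NE [P3→Z gives 6>3]
(C,R,Z): not NE [P1→A gives 7>2; P2→P gives 9>0]

Equilibria: none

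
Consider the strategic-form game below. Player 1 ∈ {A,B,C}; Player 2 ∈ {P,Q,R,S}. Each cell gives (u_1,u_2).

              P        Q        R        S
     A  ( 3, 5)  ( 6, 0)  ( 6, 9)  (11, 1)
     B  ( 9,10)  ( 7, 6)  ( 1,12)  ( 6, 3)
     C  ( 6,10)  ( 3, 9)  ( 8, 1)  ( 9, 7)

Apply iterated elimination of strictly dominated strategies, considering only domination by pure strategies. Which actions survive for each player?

P2 drop Q (P beats it: A:5>0 B:10>6 C:10>9)
P2 drop S (P beats it: A:5>1 B:10>3 C:10>7)
P1 drop A (C beats it: P:6>3 R:8>6)
P1→{B,C} P2→{P,R}

Survivors P1:{B,C} P2:{P,R}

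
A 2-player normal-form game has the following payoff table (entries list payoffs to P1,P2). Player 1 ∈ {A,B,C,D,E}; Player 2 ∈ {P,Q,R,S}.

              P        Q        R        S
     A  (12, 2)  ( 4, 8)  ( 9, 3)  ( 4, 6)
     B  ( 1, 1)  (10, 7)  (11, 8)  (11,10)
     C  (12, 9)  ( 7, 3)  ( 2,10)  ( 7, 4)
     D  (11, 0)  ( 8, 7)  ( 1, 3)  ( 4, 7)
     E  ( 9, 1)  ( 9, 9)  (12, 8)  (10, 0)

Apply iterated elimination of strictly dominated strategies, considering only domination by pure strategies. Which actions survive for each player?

IESDS → P1:{B,E} P2:{Q,R,S}

P2 drop P (R beats it: A:3>2 B:8>1 C:10>9 D:3>0 E:8>1)
P1 drop A (B beats it: Q:10>4 R:11>9 S:11>4)
P1 drop C (B beats it: Q:10>7 R:11>2 S:11>7)
P1 drop D (B beats it: Q:10>8 R:11>1 S:11>4)
P1→{B,E} P2→{Q,R,S}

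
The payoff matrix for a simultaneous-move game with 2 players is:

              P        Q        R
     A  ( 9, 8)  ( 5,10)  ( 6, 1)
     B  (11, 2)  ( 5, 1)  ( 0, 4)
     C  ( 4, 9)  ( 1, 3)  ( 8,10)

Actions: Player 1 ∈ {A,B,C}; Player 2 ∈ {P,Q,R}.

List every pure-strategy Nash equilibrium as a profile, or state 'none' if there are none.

(A,P): not NE [P1→B gives 11>9; P2→Q gives 10>8]
(A,Q): NE
(A,R): not NE [P1→C gives 8>6; P2→Q gives 10>1]
(B,P): not NE [P2→R gives 4>2]
(B,Q): not NE [P2→R gives 4>1]
(B,R): not NE [P1→C gives 8>0]
(C,P): not NE [P1→B gives 11>4; P2→R gives 10>9]
(C,Q): not NE [P1→B gives 5>1; P2→R gives 10>3]
(C,R): NE

PSNE = {(A,Q), (C,R)}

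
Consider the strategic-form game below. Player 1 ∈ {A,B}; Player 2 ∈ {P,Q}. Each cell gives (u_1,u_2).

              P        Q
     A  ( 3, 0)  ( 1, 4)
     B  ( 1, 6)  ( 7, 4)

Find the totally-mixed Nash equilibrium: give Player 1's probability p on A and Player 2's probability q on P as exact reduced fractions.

P1 indiff ⇒ q·3+(1-q)·1 = q·1+(1-q)·7 ⇒ q(2) = (1-q)(6) ⇒ q = 3/4
P2 indiff ⇒ p·0+(1-p)·6 = p·4+(1-p)·4 ⇒ p(-4) = (1-p)(-2) ⇒ p = 1/3

P1 mixes 1/3 on A; P2 mixes 3/4 on P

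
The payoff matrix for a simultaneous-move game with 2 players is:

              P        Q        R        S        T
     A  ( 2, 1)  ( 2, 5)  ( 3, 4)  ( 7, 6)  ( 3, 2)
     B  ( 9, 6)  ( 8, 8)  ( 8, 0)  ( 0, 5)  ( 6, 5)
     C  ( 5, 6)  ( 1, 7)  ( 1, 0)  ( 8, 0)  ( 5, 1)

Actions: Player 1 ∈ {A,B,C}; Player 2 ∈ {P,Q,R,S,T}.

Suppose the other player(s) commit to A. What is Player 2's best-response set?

u_2(P vs A) = 1
u_2(Q vs A) = 5
u_2(R vs A) = 4
u_2(S vs A) = 6
u_2(T vs A) = 2
max payoff 6 at {S}

BR_2 = {S}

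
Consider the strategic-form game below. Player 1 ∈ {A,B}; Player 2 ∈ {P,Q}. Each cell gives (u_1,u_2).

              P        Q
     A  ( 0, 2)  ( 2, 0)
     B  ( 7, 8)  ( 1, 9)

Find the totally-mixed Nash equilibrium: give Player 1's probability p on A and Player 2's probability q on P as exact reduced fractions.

P1 indiff ⇒ q·0+(1-q)·2 = q·7+(1-q)·1 ⇒ q(-7) = (1-q)(-1) ⇒ q = 1/8
P2 indiff ⇒ p·2+(1-p)·8 = p·0+(1-p)·9 ⇒ p(2) = (1-p)(1) ⇒ p = 1/3

P1 mixes 1/3 on A; P2 mixes 1/8 on P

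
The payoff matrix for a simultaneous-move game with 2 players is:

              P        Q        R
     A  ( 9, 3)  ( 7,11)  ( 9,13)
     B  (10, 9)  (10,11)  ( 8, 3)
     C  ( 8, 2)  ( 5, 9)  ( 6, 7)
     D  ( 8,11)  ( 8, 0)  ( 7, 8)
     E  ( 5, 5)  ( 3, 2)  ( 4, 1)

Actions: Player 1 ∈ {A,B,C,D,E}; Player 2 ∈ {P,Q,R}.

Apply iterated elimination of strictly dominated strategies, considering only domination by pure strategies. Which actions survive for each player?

P1 drop C (A beats it: P:9>8 Q:7>5 R:9>6)
P1 drop D (B beats it: P:10>8 Q:10>8 R:8>7)
P1 drop E (A beats it: P:9>5 Q:7>3 R:9>4)
P2 drop P (Q beats it: A:11>3 B:11>9)
P1→{A,B} P2→{Q,R}

Survivors P1:{A,B} P2:{Q,R}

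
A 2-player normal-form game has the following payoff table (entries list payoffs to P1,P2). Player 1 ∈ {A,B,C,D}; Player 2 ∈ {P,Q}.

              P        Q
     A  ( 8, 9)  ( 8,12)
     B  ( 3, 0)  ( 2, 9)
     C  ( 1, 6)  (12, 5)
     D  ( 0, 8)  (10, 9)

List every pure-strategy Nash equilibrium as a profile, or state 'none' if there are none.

(A,P): not NE [P2→Q gives 12>9]
(A,Q): not NE [P1→C gives 12>8]
(B,P): not NE [P1→A gives 8>3; P2→Q gives 9>0]
(B,Q): not NE [P1→C gives 12>2]
(C,P): not NE [P1→A gives 8>1]
(C,Q): not NE [P2→P gives 6>5]
(D,P): not NE [P1→A gives 8>0; P2→Q gives 9>8]
(D,Q): not NE [P1→C gives 12>10]

Equilibria: none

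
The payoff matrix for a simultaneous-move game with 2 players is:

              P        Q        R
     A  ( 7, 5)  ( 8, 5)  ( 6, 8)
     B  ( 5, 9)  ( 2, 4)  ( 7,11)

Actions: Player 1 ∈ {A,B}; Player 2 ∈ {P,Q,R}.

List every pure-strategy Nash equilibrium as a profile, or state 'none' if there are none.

Nash profiles: (B,R)

(A,P): not NE [P2→R gives 8>5]
(A,Q): not NE [P2→R gives 8>5]
(A,R): not NE [P1→B gives 7>6]
(B,P): not NE [P1→A gives 7>5; P2→R gives 11>9]
(B,Q): not NE [P1→A gives 8>2; P2→R gives 11>4]
(B,R): NE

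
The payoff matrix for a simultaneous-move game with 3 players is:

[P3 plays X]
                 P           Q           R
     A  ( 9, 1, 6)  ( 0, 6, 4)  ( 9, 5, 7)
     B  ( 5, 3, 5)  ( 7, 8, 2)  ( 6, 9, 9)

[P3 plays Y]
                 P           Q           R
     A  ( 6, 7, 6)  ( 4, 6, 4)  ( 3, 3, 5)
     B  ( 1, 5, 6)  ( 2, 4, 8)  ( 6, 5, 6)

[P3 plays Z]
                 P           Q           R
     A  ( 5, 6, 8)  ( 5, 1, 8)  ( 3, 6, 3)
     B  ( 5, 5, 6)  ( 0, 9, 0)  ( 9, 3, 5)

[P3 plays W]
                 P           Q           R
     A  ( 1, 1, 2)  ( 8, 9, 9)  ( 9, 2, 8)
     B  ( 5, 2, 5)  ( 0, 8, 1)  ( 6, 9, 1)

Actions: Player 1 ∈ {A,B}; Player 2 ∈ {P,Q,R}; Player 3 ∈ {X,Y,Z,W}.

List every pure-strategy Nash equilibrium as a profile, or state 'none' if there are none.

(A,P,X): not NE [P2→Q gives 6>1; P3→Z gives 8>6]
(A,P,Y): not NE [P3→Z gives 8>6]
(A,P,Z): NE
(A,P,W): not NE [P1→B gives 5>1; P2→Q gives 9>1; P3→Z gives 8>2]
(A,Q,X): not NE [P1→B gives 7>0; P3→W gives 9>4]
(A,Q,Y): not NE [P2→P gives 7>6; P3→W gives 9>4]
(A,Q,Z): not NE [P2→R gives 6>1; P3→W gives 9>8]
(A,Q,W): NE
(A,R,X): not NE [P2→Q gives 6>5; P3→W gives 8>7]
(A,R,Y): not NE [P1→B gives 6>3; P2→P gives 7>3; P3→W gives 8>5]
(A,R,Z): not NE [P1→B gives 9>3; P3→W gives 8>3]
(A,R,W): not NE [P2→Q gives 9>2]
(B,P,X): not NE [P1→A gives 9>5; P2→R gives 9>3; P3→Z gives 6>5]
(B,P,Y): not NE [P1→A gives 6>1]
(B,P,Z): not NE [P2→Q gives 9>5]
(B,P,W): not NE [P2→R gives 9>2; P3→Z gives 6>5]
(B,Q,X): not NE [P2→R gives 9>8; P3→Y gives 8>2]
(B,Q,Y): not NE [P1→A gives 4>2; P2→R gives 5>4]
(B,Q,Z): not NE [P1→A gives 5>0; P3→Y gives 8>0]
(B,Q,W): not NE [P1→A gives 8>0; P2→R gives 9>8; P3→Y gives 8>1]
(B,R,X): not NE [P1→A gives 9>6]
(B,R,Y): not NE [P3→X gives 9>6]
(B,R,Z): not NE [P2→Q gives 9>3; P3→X gives 9>5]
(B,R,W): not NE [P1→A gives 9>6; P3→X gives 9>1]

PSNE = {(A,P,Z), (A,Q,W)}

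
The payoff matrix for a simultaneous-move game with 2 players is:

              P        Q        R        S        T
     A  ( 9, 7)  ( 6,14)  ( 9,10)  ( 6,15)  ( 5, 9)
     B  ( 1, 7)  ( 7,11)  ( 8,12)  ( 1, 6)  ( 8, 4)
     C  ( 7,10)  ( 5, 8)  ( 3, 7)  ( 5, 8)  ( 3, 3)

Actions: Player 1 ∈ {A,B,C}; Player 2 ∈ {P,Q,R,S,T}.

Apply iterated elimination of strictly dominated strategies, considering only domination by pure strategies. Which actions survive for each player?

P1 drop C (A beats it: P:9>7 Q:6>5 R:9>3 S:6>5 T:5>3)
P2 drop P (Q beats it: A:14>7 B:11>7)
P2 drop T (Q beats it: A:14>9 B:11>4)
P1→{A,B} P2→{Q,R,S}

Remaining: P1:{A,B} P2:{Q,R,S}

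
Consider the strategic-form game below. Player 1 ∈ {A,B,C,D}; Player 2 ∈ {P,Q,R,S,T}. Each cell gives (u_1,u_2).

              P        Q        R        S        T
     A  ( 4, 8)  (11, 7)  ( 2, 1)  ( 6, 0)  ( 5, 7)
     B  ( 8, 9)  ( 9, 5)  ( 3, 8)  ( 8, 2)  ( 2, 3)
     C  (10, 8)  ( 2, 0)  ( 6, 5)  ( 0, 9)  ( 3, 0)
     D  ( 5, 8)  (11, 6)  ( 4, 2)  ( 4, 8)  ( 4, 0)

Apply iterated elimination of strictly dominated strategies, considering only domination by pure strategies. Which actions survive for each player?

P2 drop Q (P beats it: A:8>7 B:9>5 C:8>0 D:8>6)
P2 drop R (P beats it: A:8>1 B:9>8 C:8>5 D:8>2)
P2 drop T (P beats it: A:8>7 B:9>3 C:8>0 D:8>0)
P1 drop A (B beats it: P:8>4 S:8>6)
P1 drop D (B beats it: P:8>5 S:8>4)
P1→{B,C} P2→{P,S}

Survivors P1:{B,C} P2:{P,S}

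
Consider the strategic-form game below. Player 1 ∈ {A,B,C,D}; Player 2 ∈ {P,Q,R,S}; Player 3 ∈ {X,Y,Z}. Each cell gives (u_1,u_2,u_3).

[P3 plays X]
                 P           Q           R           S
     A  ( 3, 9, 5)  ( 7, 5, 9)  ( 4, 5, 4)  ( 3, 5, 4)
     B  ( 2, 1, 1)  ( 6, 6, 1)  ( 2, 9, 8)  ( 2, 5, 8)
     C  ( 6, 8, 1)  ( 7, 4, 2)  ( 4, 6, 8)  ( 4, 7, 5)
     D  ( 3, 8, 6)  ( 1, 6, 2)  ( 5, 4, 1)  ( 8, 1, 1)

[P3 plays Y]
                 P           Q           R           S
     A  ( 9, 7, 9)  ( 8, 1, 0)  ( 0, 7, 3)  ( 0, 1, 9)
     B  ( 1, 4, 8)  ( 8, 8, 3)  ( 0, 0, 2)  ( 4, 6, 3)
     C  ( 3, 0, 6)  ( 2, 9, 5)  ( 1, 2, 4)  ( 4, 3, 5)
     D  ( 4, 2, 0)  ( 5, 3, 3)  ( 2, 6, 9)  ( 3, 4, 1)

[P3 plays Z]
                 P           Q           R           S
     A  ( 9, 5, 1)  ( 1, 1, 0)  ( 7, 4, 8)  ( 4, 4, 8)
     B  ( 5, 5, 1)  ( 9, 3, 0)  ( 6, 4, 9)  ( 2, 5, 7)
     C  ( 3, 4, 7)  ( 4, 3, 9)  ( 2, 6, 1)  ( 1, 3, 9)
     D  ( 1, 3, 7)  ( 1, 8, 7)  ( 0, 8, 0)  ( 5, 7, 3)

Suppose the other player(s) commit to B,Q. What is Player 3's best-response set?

BR_3 = {Y}

u_3(X vs B,Q) = 1
u_3(Y vs B,Q) = 3
u_3(Z vs B,Q) = 0
max payoff 3 at {Y}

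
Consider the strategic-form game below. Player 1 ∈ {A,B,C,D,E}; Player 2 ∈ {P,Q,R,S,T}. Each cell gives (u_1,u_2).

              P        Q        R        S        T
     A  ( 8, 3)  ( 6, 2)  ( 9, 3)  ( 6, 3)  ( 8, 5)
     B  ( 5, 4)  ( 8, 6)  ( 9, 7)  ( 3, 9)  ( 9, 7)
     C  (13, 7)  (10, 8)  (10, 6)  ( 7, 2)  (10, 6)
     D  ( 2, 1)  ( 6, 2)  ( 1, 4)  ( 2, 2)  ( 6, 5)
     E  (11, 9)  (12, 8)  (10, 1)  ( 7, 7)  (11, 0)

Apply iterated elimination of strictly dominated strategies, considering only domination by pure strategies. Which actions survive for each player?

P1 drop A (C beats it: P:13>8 Q:10>6 R:10>9 S:7>6 T:10>8)
P1 drop B (C beats it: P:13>5 Q:10>8 R:10>9 S:7>3 T:10>9)
P1 drop D (C beats it: P:13>2 Q:10>6 R:10>1 S:7>2 T:10>6)
P2 drop R (P beats it: C:7>6 E:9>1)
P2 drop S (P beats it: C:7>2 E:9>7)
P2 drop T (P beats it: C:7>6 E:9>0)
P1→{C,E} P2→{P,Q}

Survivors P1:{C,E} P2:{P,Q}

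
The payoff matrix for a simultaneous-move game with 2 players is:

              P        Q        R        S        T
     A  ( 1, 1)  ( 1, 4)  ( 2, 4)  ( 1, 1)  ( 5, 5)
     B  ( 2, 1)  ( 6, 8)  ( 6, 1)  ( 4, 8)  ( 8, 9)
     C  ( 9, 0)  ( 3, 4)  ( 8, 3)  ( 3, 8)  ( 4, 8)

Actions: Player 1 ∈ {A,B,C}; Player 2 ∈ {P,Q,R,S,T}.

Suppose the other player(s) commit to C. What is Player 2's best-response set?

u_2(P vs C) = 0
u_2(Q vs C) = 4
u_2(R vs C) = 3
u_2(S vs C) = 8
u_2(T vs C) = 8
max payoff 8 at {S,T}

BR_2 = {S,T}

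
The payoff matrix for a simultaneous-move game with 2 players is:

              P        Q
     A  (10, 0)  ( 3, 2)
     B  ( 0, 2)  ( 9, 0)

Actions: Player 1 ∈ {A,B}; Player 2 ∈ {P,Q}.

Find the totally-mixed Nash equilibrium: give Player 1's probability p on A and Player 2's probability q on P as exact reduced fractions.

P1 indiff ⇒ q·10+(1-q)·3 = q·0+(1-q)·9 ⇒ q(10) = (1-q)(6) ⇒ q = 3/8
P2 indiff ⇒ p·0+(1-p)·2 = p·2+(1-p)·0 ⇒ p(-2) = (1-p)(-2) ⇒ p = 1/2

P1 mixes 1/2 on A; P2 mixes 3/8 on P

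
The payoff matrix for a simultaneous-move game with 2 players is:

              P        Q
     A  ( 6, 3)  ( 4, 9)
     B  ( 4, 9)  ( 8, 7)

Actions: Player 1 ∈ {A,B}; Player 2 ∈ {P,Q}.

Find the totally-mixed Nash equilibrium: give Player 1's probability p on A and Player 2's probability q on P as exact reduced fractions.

p=1/4, q=2/3

P1 indiff ⇒ q·6+(1-q)·4 = q·4+(1-q)·8 ⇒ q(2) = (1-q)(4) ⇒ q = 2/3
P2 indiff ⇒ p·3+(1-p)·9 = p·9+(1-p)·7 ⇒ p(-6) = (1-p)(-2) ⇒ p = 1/4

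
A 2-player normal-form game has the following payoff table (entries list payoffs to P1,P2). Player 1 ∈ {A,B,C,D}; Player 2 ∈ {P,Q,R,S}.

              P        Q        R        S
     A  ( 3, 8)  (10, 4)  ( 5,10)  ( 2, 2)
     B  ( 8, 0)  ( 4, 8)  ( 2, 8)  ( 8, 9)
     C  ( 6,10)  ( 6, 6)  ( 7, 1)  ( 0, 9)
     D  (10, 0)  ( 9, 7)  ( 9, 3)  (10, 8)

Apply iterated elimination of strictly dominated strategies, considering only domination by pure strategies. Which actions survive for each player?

Remaining: P1:{A,D} P2:{Q,R,S}

P1 drop B (D beats it: P:10>8 Q:9>4 R:9>2 S:10>8)
P1 drop C (D beats it: P:10>6 Q:9>6 R:9>7 S:10>0)
P2 drop P (R beats it: A:10>8 D:3>0)
P1→{A,D} P2→{Q,R,S}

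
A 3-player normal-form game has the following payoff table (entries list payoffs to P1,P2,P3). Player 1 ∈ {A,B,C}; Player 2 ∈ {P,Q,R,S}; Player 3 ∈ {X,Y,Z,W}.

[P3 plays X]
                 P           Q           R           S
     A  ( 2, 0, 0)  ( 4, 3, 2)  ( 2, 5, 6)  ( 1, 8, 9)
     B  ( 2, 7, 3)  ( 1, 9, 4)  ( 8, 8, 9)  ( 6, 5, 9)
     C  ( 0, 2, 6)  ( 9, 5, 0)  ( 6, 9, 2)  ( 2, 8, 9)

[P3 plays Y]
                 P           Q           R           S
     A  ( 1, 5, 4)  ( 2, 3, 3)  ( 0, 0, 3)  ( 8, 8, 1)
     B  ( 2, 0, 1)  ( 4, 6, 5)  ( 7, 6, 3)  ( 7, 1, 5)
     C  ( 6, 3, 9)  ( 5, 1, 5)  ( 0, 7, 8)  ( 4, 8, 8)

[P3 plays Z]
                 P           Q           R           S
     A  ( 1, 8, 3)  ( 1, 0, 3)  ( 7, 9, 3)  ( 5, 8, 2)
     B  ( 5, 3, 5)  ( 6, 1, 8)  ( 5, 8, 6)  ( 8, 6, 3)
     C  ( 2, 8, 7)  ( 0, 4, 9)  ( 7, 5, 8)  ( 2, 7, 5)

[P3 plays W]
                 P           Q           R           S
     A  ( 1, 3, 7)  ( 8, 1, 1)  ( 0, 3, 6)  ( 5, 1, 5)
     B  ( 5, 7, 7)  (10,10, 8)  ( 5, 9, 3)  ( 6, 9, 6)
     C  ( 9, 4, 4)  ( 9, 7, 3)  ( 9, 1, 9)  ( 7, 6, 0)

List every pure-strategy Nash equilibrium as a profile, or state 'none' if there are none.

Nash profiles: (B,Q,W)

(A,P,X): not NE [P2→S gives 8>0; P3→W gives 7>0]
(A,P,Y): not NE [P1→C gives 6>1; P2→S gives 8>5; P3→W gives 7>4]
(A,P,Z): not NE [P1→B gives 5>1; P2→R gives 9>8; P3→W gives 7>3]
(A,P,W): not NE [P1→C gives 9>1]
(A,Q,X): not NE [P1→C gives 9>4; P2→S gives 8>3; P3→Z gives 3>2]
(A,Q,Y): not NE [P1→C gives 5>2; P2→S gives 8>3]
(A,Q,Z): not NE [P1→B gives 6>1; P2→R gives 9>0]
(A,Q,W): not NE [P1→B gives 10>8; P2→R gives 3>1; P3→Z gives 3>1]
(A,R,X): not NE [P1→B gives 8>2; P2→S gives 8>5]
(A,R,Y): not NE [P1→B gives 7>0; P2→S gives 8>0; P3→W gives 6>3]
(A,R,Z): not NE [P3→W gives 6>3]
(A,R,W): not NE [P1→C gives 9>0]
(A,S,X): not NE [P1→B gives 6>1]
(A,S,Y): not NE [P3→X gives 9>1]
(A,S,Z): not NE [P1→B gives 8>5; P2→R gives 9>8; P3→X gives 9>2]
(A,S,W): not NE [P1→C gives 7>5; P2→R gives 3>1; P3→X gives 9>5]
(B,P,X): not NE [P2→Q gives 9>7; P3→W gives 7>3]
(B,P,Y): not NE [P1→C gives 6>2; P2→R gives 6>0; P3→W gives 7>1]
(B,P,Z): not NE [P2→R gives 8>3; P3→W gives 7>5]
(B,P,W): not NE [P1→C gives 9>5; P2→Q gives 10>7]
(B,Q,X): not NE [P1→C gives 9>1; P3→W gives 8>4]
(B,Q,Y): not NE [P1→C gives 5>4; P3→W gives 8>5]
(B,Q,Z): not NE [P2→R gives 8>1]
(B,Q,W): NE
(B,R,X): not NE [P2→Q gives 9>8]
(B,R,Y): not NE [P3→X gives 9>3]
(B,R,Z): not NE [P1→C gives 7>5; P3→X gives 9>6]
(B,R,W): not NE [P1→C gives 9>5; P2→Q gives 10>9; P3→X gives 9>3]
(B,S,X): not NE [P2→Q gives 9>5]
(B,S,Y): not NE [P1→A gives 8>7; P2→R gives 6>1; P3→X gives 9>5]
(B,S,Z): not NE [P2→R gives 8>6; P3→X gives 9>3]
(B,S,W): not NE [P1→C gives 7>6; P2→Q gives 10>9; P3→X gives 9>6]
(C,P,X): not NE [P1→B gives 2>0; P2→R gives 9>2; P3→Y gives 9>6]
(C,P,Y): not NE [P2→S gives 8>3]
(C,P,Z): not NE [P1→B gives 5>2; P3→Y gives 9>7]
(C,P,W): not NE [P2→Q gives 7>4; P3→Y gives 9>4]
(C,Q,X): not NE [P2→R gives 9>5; P3→Z gives 9>0]
(C,Q,Y): not NE [P2→S gives 8>1; P3→Z gives 9>5]
(C,Q,Z): not NE [P1→B gives 6>0; P2→P gives 8>4]
(C,Q,W): not NE [P1→B gives 10>9; P3→Z gives 9>3]
(C,R,X): not NE [P1→B gives 8>6; P3→W gives 9>2]
(C,R,Y): not NE [P1→B gives 7>0; P2→S gives 8>7; P3→W gives 9>8]
(C,R,Z): not NE [P2→P gives 8>5; P3→W gives 9>8]
(C,R,W): not NE [P2→Q gives 7>1]
(C,S,X): not NE [P1→B gives 6>2; P2→R gives 9>8]
(C,S,Y): not NE [P1→A gives 8>4; P3→X gives 9>8]
(C,S,Z): not NE [P1→B gives 8>2; P2→P gives 8>7; P3→X gives 9>5]
(C,S,W): not NE [P2→Q gives 7>6; P3→X gives 9>0]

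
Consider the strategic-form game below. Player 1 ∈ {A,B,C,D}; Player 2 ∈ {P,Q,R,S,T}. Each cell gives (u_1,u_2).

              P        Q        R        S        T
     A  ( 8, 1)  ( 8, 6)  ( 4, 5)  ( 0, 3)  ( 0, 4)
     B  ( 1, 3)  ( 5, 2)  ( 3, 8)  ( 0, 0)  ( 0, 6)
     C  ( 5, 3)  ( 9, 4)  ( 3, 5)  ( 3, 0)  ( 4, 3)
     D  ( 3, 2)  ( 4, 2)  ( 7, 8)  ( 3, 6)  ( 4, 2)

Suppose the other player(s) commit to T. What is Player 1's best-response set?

u_1(A vs T) = 0
u_1(B vs T) = 0
u_1(C vs T) = 4
u_1(D vs T) = 4
max payoff 4 at {C,D}

BR_1 = {C,D}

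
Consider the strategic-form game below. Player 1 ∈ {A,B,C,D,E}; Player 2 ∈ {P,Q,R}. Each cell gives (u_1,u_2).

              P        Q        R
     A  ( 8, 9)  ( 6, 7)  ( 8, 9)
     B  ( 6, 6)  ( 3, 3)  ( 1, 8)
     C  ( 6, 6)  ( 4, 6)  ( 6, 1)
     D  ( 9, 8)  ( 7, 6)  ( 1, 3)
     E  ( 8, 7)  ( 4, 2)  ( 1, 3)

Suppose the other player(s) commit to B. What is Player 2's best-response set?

u_2(P vs B) = 6
u_2(Q vs B) = 3
u_2(R vs B) = 8
max payoff 8 at {R}

P2 best: {R}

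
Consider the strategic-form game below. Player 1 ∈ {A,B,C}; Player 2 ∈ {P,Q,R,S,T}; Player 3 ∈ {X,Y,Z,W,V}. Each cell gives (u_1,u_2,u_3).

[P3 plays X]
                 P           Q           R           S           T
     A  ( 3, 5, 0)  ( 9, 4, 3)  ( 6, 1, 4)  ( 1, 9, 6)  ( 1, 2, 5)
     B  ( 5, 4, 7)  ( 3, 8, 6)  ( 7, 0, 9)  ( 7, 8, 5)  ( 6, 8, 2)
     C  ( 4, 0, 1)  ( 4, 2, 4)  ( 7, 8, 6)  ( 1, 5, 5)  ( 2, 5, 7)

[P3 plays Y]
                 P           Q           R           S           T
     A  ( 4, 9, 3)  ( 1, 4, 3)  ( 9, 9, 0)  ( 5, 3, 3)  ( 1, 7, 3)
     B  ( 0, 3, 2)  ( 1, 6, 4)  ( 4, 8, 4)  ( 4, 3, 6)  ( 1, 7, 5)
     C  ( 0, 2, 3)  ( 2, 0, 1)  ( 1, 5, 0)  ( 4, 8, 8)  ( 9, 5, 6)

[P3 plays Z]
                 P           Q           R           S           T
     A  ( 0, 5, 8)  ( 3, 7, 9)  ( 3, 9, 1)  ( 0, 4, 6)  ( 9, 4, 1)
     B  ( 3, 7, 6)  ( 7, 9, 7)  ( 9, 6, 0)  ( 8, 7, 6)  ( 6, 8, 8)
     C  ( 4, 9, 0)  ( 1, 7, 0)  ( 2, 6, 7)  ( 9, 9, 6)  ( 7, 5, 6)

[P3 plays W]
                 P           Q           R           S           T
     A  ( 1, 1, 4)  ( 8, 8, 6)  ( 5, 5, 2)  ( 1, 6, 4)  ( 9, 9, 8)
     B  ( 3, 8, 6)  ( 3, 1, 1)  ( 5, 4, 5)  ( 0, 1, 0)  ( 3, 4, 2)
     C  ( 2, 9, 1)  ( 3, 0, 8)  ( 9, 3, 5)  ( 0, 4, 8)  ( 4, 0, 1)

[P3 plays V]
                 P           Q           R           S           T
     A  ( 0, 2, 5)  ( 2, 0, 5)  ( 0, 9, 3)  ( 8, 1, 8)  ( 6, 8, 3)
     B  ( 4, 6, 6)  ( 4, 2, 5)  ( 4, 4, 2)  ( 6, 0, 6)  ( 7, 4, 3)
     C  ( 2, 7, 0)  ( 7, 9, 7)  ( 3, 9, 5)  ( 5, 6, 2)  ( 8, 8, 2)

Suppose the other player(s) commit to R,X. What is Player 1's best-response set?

u_1(A vs R,X) = 6
u_1(B vs R,X) = 7
u_1(C vs R,X) = 7
max payoff 7 at {B,C}

P1 best: {B,C}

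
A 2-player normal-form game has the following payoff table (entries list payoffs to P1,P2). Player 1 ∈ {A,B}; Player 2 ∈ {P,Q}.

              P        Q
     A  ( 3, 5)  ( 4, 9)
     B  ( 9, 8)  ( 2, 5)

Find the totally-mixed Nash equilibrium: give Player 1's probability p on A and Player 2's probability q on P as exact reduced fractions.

p=3/7, q=1/4

P1 indiff ⇒ q·3+(1-q)·4 = q·9+(1-q)·2 ⇒ q(-6) = (1-q)(-2) ⇒ q = 1/4
P2 indiff ⇒ p·5+(1-p)·8 = p·9+(1-p)·5 ⇒ p(-4) = (1-p)(-3) ⇒ p = 3/7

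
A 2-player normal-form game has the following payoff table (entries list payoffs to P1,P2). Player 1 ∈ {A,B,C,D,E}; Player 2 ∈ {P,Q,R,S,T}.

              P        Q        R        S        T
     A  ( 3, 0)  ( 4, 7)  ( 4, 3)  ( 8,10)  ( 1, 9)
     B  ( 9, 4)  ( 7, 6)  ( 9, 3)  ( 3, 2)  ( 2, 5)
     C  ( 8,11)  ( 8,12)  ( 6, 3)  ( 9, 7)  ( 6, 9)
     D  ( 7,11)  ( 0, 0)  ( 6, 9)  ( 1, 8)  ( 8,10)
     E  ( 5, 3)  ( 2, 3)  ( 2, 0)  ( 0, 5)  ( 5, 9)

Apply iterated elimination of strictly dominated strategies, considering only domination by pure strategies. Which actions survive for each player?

IESDS → P1:{B,C,D} P2:{P,Q,T}

P1 drop A (C beats it: P:8>3 Q:8>4 R:6>4 S:9>8 T:6>1)
P1 drop E (C beats it: P:8>5 Q:8>2 R:6>2 S:9>0 T:6>5)
P2 drop R (P beats it: B:4>3 C:11>3 D:11>9)
P2 drop S (P beats it: B:4>2 C:11>7 D:11>8)
P1→{B,C,D} P2→{P,Q,T}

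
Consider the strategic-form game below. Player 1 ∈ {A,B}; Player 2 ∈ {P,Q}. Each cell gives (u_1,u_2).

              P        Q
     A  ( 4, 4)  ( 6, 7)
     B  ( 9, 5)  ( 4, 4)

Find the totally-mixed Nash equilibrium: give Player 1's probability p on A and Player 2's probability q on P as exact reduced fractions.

(p,q) = (1/4, 2/7)

P1 indiff ⇒ q·4+(1-q)·6 = q·9+(1-q)·4 ⇒ q(-5) = (1-q)(-2) ⇒ q = 2/7
P2 indiff ⇒ p·4+(1-p)·5 = p·7+(1-p)·4 ⇒ p(-3) = (1-p)(-1) ⇒ p = 1/4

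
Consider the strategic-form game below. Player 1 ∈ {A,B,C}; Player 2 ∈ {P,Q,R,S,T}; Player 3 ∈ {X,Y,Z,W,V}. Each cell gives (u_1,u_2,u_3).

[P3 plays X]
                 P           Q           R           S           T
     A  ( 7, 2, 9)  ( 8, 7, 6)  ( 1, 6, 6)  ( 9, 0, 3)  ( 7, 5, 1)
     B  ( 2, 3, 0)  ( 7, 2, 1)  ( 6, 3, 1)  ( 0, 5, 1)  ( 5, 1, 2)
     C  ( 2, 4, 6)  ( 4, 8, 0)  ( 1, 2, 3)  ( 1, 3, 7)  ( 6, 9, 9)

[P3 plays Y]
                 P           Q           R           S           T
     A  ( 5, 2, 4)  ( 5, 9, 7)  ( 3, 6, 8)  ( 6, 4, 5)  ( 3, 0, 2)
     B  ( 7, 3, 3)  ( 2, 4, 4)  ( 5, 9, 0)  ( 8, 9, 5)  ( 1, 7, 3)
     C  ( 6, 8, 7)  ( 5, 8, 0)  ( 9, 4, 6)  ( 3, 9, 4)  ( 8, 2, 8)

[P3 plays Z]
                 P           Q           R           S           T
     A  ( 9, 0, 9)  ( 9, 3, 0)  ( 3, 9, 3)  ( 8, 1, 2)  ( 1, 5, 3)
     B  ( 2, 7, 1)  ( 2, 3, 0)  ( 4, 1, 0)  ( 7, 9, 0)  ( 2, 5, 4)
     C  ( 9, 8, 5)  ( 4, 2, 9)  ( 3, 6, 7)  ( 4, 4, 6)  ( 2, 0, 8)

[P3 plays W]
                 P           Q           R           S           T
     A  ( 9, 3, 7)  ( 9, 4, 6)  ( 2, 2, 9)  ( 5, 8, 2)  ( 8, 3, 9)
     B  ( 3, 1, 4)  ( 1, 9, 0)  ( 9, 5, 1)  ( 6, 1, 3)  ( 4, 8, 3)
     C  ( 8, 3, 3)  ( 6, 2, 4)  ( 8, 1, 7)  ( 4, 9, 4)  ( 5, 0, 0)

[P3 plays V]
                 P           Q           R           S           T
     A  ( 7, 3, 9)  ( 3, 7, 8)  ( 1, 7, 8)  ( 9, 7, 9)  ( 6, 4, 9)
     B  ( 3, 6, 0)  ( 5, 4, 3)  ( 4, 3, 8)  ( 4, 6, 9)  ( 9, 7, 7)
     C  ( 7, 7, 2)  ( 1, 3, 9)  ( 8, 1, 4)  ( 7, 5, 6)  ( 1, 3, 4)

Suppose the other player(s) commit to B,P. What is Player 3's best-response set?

argmax u_3 = {W}

u_3(X vs B,P) = 0
u_3(Y vs B,P) = 3
u_3(Z vs B,P) = 1
u_3(W vs B,P) = 4
u_3(V vs B,P) = 0
max payoff 4 at {W}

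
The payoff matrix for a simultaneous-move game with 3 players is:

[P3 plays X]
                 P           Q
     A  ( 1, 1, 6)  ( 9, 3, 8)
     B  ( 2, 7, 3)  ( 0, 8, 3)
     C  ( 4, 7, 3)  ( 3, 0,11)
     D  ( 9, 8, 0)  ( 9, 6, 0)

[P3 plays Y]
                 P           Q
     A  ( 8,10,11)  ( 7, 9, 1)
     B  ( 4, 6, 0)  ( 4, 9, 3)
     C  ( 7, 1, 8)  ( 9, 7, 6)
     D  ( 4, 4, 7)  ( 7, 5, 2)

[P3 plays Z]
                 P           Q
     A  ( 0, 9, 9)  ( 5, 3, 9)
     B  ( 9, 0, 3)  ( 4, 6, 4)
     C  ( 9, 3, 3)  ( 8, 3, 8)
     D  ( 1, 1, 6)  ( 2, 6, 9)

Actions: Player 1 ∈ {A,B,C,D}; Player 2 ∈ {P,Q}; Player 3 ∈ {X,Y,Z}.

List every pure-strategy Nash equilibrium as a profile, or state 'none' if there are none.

Nash profiles: (A,P,Y)

(A,P,X): not NE [P1→D gives 9>1; P2→Q gives 3>1; P3→Y gives 11>6]
(A,P,Y): NE
(A,P,Z): not NE [P1→C gives 9>0; P3→Y gives 11>9]
(A,Q,X): not NE [P3→Z gives 9>8]
(A,Q,Y): not NE [P1→C gives 9>7; P2→P gives 10>9; P3→Z gives 9>1]
(A,Q,Z): not NE [P1→C gives 8>5; P2→P gives 9>3]
(B,P,X): not NE [P1→D gives 9>2; P2→Q gives 8>7]
(B,P,Y): not NE [P1→A gives 8>4; P2→Q gives 9>6; P3→Z gives 3>0]
(B,P,Z): not NE [P2→Q gives 6>0]
(B,Q,X): not NE [P1→D gives 9>0; P3→Z gives 4>3]
(B,Q,Y): not NE [P1→C gives 9>4; P3→Z gives 4>3]
(B,Q,Z): not NE [P1→C gives 8>4]
(C,P,X): not NE [P1→D gives 9>4; P3→Y gives 8>3]
(C,P,Y): not NE [P1→A gives 8>7; P2→Q gives 7>1]
(C,P,Z): not NE [P3→Y gives 8>3]
(C,Q,X): not NE [P1→D gives 9>3; P2→P gives 7>0]
(C,Q,Y): not NE [P3→X gives 11>6]
(C,Q,Z): not NE [P3→X gives 11>8]
(D,P,X): not NE [P3→Y gives 7>0]
(D,P,Y): not NE [P1→A gives 8>4; P2→Q gives 5>4]
(D,P,Z): not NE [P1→C gives 9>1; P2→Q gives 6>1; P3→Y gives 7>6]
(D,Q,X): not NE [P2→P gives 8>6; P3→Z gives 9>0]
(D,Q,Y): not NE [P1→C gives 9>7; P3→Z gives 9>2]
(D,Q,Z): not NE [P1→C gives 8>2]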